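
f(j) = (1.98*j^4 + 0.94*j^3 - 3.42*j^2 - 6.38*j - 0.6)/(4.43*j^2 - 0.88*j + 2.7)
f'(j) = (0.88 - 8.86*j)*(1.98*j^4 + 0.94*j^3 - 3.42*j^2 - 6.38*j - 0.6)/(4.43*j^2 - 0.88*j + 2.7)^2 + (7.92*j^3 + 2.82*j^2 - 6.84*j - 6.38)/(4.43*j^2 - 0.88*j + 2.7)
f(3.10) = 3.70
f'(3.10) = 3.22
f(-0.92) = 0.42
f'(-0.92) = -0.01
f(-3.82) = 4.85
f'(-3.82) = -3.00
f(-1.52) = 0.59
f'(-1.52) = -0.61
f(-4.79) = 8.20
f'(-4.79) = -3.91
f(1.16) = -0.99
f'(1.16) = 1.46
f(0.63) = -1.39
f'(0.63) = -0.27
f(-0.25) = 0.24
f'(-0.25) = -1.21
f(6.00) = 16.62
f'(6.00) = 5.71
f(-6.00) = 13.60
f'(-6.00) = -5.01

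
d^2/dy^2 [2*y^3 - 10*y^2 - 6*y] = 12*y - 20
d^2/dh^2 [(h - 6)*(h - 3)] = 2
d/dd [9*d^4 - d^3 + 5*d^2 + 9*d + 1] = 36*d^3 - 3*d^2 + 10*d + 9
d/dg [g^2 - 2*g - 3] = 2*g - 2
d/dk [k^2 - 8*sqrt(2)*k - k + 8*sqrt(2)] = 2*k - 8*sqrt(2) - 1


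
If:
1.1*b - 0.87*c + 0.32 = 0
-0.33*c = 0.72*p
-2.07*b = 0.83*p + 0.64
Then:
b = -0.31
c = -0.03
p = 0.01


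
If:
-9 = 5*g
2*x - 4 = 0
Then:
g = -9/5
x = 2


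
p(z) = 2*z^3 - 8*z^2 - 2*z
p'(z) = 6*z^2 - 16*z - 2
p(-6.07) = -729.92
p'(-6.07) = 316.19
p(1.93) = -19.28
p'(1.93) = -10.53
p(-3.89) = -231.00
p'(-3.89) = 151.03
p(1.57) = -15.12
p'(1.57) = -12.33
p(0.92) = -7.05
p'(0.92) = -11.64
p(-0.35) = -0.37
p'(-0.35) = 4.34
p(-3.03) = -123.02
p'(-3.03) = 101.57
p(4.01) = -7.70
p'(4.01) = 30.32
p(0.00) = 0.00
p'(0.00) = -2.00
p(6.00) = 132.00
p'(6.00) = 118.00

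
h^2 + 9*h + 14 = (h + 2)*(h + 7)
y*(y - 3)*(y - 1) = y^3 - 4*y^2 + 3*y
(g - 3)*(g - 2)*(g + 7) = g^3 + 2*g^2 - 29*g + 42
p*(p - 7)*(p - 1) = p^3 - 8*p^2 + 7*p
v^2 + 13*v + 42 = (v + 6)*(v + 7)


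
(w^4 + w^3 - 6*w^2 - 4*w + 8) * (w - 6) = w^5 - 5*w^4 - 12*w^3 + 32*w^2 + 32*w - 48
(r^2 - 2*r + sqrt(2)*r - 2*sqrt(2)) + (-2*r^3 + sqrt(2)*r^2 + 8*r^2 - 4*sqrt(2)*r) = -2*r^3 + sqrt(2)*r^2 + 9*r^2 - 3*sqrt(2)*r - 2*r - 2*sqrt(2)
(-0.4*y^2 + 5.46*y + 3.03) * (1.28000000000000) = -0.512*y^2 + 6.9888*y + 3.8784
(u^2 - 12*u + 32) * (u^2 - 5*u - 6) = u^4 - 17*u^3 + 86*u^2 - 88*u - 192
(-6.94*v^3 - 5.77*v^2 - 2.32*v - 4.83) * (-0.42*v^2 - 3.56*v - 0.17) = 2.9148*v^5 + 27.1298*v^4 + 22.6954*v^3 + 11.2687*v^2 + 17.5892*v + 0.8211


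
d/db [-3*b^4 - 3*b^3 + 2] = b^2*(-12*b - 9)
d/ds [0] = 0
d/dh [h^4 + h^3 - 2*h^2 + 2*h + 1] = 4*h^3 + 3*h^2 - 4*h + 2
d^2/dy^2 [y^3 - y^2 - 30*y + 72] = 6*y - 2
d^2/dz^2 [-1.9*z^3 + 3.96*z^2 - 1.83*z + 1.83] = 7.92 - 11.4*z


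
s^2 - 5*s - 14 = (s - 7)*(s + 2)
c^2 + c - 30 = (c - 5)*(c + 6)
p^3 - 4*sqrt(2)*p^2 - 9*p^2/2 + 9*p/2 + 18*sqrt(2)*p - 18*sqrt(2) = (p - 3)*(p - 3/2)*(p - 4*sqrt(2))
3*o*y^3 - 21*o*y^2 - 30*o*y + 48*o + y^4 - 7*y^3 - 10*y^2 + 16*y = (3*o + y)*(y - 8)*(y - 1)*(y + 2)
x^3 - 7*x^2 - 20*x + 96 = (x - 8)*(x - 3)*(x + 4)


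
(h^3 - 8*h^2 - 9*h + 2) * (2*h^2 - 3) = 2*h^5 - 16*h^4 - 21*h^3 + 28*h^2 + 27*h - 6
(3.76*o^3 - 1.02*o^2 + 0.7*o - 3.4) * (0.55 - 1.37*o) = -5.1512*o^4 + 3.4654*o^3 - 1.52*o^2 + 5.043*o - 1.87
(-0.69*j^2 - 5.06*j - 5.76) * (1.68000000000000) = -1.1592*j^2 - 8.5008*j - 9.6768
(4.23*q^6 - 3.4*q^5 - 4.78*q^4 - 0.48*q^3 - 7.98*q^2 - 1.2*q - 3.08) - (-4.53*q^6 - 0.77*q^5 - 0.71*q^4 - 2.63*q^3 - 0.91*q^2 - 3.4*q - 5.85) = 8.76*q^6 - 2.63*q^5 - 4.07*q^4 + 2.15*q^3 - 7.07*q^2 + 2.2*q + 2.77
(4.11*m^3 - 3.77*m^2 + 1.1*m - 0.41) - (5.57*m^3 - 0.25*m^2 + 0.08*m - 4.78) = -1.46*m^3 - 3.52*m^2 + 1.02*m + 4.37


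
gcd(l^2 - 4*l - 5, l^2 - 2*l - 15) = l - 5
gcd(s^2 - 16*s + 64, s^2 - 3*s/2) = 1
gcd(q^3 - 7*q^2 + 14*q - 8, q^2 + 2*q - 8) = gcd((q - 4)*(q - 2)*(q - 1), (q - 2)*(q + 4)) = q - 2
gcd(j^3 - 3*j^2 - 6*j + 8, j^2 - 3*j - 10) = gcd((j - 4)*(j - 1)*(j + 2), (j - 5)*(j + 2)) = j + 2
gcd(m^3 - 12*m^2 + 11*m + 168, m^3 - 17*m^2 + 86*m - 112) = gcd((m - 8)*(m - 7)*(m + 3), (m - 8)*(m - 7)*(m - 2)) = m^2 - 15*m + 56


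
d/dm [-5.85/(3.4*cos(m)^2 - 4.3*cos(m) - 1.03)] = (25.155 - 39.78*cos(m))*sin(m)/(-3.4*cos(m)^2 + 4.3*cos(m) + 1.03)^2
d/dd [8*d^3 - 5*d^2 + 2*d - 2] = 24*d^2 - 10*d + 2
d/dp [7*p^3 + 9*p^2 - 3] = 3*p*(7*p + 6)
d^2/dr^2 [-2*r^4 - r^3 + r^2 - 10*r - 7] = -24*r^2 - 6*r + 2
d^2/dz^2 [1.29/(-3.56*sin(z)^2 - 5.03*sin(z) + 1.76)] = (65.395776*sin(z)^4 + 69.299316*sin(z)^3 - 33.125007*sin(z)^2 - 127.17852*sin(z) - 81.44157)/(3.56*sin(z)^2 + 5.03*sin(z) - 1.76)^3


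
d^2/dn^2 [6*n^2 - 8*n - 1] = 12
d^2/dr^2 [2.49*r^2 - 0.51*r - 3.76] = 4.98000000000000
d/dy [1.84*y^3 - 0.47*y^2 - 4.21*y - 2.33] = 5.52*y^2 - 0.94*y - 4.21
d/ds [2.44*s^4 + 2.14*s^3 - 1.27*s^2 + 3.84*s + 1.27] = 9.76*s^3 + 6.42*s^2 - 2.54*s + 3.84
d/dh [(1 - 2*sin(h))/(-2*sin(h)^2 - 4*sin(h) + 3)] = 2*(2*sin(h) + cos(2*h) - 2)*cos(h)/(4*sin(h) - cos(2*h) - 2)^2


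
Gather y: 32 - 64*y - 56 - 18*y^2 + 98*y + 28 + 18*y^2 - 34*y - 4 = 0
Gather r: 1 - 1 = 0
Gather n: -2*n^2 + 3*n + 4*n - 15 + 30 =-2*n^2 + 7*n + 15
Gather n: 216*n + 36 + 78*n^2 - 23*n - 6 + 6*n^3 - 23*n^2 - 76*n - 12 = 6*n^3 + 55*n^2 + 117*n + 18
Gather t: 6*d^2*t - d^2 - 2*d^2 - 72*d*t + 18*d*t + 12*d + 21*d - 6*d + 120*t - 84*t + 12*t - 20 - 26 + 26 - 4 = -3*d^2 + 27*d + t*(6*d^2 - 54*d + 48) - 24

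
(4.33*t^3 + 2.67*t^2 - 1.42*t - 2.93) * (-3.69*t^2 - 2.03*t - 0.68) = -15.9777*t^5 - 18.6422*t^4 - 3.1247*t^3 + 11.8787*t^2 + 6.9135*t + 1.9924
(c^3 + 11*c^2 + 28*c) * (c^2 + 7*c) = c^5 + 18*c^4 + 105*c^3 + 196*c^2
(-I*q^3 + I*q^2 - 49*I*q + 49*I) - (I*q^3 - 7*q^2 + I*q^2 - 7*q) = -2*I*q^3 + 7*q^2 + 7*q - 49*I*q + 49*I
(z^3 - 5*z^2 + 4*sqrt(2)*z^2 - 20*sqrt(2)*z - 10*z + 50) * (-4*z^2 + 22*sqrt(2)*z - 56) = -4*z^5 + 6*sqrt(2)*z^4 + 20*z^4 - 30*sqrt(2)*z^3 + 160*z^3 - 800*z^2 - 444*sqrt(2)*z^2 + 560*z + 2220*sqrt(2)*z - 2800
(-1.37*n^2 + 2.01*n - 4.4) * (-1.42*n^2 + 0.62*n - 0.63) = 1.9454*n^4 - 3.7036*n^3 + 8.3573*n^2 - 3.9943*n + 2.772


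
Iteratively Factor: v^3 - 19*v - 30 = (v + 2)*(v^2 - 2*v - 15) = (v - 5)*(v + 2)*(v + 3)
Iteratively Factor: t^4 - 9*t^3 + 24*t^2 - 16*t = (t - 4)*(t^3 - 5*t^2 + 4*t) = t*(t - 4)*(t^2 - 5*t + 4) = t*(t - 4)^2*(t - 1)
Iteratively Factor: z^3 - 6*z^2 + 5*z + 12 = (z - 4)*(z^2 - 2*z - 3) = (z - 4)*(z + 1)*(z - 3)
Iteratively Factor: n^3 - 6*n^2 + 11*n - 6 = (n - 3)*(n^2 - 3*n + 2) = (n - 3)*(n - 2)*(n - 1)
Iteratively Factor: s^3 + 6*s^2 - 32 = (s - 2)*(s^2 + 8*s + 16) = (s - 2)*(s + 4)*(s + 4)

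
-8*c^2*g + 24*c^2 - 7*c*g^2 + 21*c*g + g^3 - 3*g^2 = (-8*c + g)*(c + g)*(g - 3)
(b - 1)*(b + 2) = b^2 + b - 2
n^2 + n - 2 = (n - 1)*(n + 2)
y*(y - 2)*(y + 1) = y^3 - y^2 - 2*y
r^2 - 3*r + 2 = (r - 2)*(r - 1)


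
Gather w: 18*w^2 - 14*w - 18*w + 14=18*w^2 - 32*w + 14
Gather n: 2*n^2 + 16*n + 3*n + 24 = 2*n^2 + 19*n + 24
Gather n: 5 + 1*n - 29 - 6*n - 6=-5*n - 30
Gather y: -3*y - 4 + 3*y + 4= 0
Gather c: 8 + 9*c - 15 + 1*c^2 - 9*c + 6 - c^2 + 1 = 0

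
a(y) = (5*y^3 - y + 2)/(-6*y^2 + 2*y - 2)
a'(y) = (12*y - 2)*(5*y^3 - y + 2)/(-6*y^2 + 2*y - 2)^2 + (15*y^2 - 1)/(-6*y^2 + 2*y - 2) = ((1 - 15*y^2)*(3*y^2 - y + 1) + (6*y - 1)*(5*y^3 - y + 2))/(2*(3*y^2 - y + 1)^2)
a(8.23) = -7.10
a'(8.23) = -0.84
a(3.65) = -3.24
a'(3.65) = -0.85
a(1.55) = -1.43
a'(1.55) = -0.85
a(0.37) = -0.90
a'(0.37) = 0.55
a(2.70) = -2.42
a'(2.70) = -0.86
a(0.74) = -0.86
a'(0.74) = -0.33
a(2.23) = -2.02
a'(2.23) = -0.86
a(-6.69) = 5.24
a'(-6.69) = -0.84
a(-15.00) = 12.20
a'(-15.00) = -0.83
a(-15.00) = 12.20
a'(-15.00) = -0.83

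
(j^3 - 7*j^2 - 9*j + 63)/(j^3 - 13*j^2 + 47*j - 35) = (j^2 - 9)/(j^2 - 6*j + 5)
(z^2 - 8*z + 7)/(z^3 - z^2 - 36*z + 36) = (z - 7)/(z^2 - 36)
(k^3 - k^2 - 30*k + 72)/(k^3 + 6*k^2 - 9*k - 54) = (k - 4)/(k + 3)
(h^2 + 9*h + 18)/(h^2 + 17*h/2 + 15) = 2*(h + 3)/(2*h + 5)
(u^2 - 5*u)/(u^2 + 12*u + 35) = u*(u - 5)/(u^2 + 12*u + 35)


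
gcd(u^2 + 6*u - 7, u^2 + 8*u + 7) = u + 7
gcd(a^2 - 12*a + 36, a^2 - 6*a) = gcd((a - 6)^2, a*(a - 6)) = a - 6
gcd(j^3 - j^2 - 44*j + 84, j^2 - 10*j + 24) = j - 6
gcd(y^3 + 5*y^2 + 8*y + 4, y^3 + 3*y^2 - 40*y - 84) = y + 2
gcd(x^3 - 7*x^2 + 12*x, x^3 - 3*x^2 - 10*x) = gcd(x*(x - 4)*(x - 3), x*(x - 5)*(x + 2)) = x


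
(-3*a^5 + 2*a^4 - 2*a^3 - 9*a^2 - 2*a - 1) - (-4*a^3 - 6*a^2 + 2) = -3*a^5 + 2*a^4 + 2*a^3 - 3*a^2 - 2*a - 3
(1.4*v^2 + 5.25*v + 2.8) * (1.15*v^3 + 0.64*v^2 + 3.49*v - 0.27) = 1.61*v^5 + 6.9335*v^4 + 11.466*v^3 + 19.7365*v^2 + 8.3545*v - 0.756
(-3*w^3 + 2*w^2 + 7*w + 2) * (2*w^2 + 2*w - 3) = -6*w^5 - 2*w^4 + 27*w^3 + 12*w^2 - 17*w - 6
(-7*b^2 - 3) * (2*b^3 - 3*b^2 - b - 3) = -14*b^5 + 21*b^4 + b^3 + 30*b^2 + 3*b + 9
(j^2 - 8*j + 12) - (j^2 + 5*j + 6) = 6 - 13*j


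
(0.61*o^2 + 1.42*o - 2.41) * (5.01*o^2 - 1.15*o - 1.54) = 3.0561*o^4 + 6.4127*o^3 - 14.6465*o^2 + 0.5847*o + 3.7114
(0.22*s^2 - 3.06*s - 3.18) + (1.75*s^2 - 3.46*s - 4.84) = 1.97*s^2 - 6.52*s - 8.02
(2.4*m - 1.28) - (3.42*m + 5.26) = -1.02*m - 6.54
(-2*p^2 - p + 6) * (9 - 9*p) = 18*p^3 - 9*p^2 - 63*p + 54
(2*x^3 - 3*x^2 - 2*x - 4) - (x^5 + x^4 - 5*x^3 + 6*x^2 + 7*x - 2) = -x^5 - x^4 + 7*x^3 - 9*x^2 - 9*x - 2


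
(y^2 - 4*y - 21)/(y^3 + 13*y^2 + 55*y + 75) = (y - 7)/(y^2 + 10*y + 25)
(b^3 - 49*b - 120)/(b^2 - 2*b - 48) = (b^2 + 8*b + 15)/(b + 6)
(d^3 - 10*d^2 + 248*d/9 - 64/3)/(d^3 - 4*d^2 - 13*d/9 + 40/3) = (3*d^2 - 22*d + 24)/(3*d^2 - 4*d - 15)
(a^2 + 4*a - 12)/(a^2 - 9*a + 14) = (a + 6)/(a - 7)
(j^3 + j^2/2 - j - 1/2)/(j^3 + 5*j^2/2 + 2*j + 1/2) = (j - 1)/(j + 1)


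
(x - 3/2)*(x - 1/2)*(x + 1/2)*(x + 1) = x^4 - x^3/2 - 7*x^2/4 + x/8 + 3/8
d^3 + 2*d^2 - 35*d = d*(d - 5)*(d + 7)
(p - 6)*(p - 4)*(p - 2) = p^3 - 12*p^2 + 44*p - 48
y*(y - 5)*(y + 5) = y^3 - 25*y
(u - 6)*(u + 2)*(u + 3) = u^3 - u^2 - 24*u - 36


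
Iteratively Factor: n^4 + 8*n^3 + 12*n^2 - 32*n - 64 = (n + 2)*(n^3 + 6*n^2 - 32) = (n + 2)*(n + 4)*(n^2 + 2*n - 8) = (n + 2)*(n + 4)^2*(n - 2)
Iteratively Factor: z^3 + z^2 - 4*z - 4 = (z - 2)*(z^2 + 3*z + 2) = (z - 2)*(z + 2)*(z + 1)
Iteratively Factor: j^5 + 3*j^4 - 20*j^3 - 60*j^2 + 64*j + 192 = (j - 2)*(j^4 + 5*j^3 - 10*j^2 - 80*j - 96) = (j - 2)*(j + 2)*(j^3 + 3*j^2 - 16*j - 48) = (j - 4)*(j - 2)*(j + 2)*(j^2 + 7*j + 12) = (j - 4)*(j - 2)*(j + 2)*(j + 4)*(j + 3)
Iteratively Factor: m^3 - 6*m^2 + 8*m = (m)*(m^2 - 6*m + 8) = m*(m - 4)*(m - 2)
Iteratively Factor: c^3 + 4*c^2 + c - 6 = (c + 3)*(c^2 + c - 2) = (c + 2)*(c + 3)*(c - 1)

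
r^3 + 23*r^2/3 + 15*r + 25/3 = (r + 1)*(r + 5/3)*(r + 5)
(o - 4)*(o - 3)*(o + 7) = o^3 - 37*o + 84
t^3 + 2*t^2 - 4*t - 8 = (t - 2)*(t + 2)^2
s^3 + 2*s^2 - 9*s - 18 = (s - 3)*(s + 2)*(s + 3)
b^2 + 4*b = b*(b + 4)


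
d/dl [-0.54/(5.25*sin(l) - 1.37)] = 2.835*cos(l)/(5.25*sin(l) - 1.37)^2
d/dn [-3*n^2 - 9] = -6*n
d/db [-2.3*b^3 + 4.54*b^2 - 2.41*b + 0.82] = -6.9*b^2 + 9.08*b - 2.41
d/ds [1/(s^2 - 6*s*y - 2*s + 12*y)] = 2*(-s + 3*y + 1)/(s^2 - 6*s*y - 2*s + 12*y)^2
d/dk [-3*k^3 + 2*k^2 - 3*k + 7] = -9*k^2 + 4*k - 3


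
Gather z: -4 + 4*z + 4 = 4*z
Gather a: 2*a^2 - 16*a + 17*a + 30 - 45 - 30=2*a^2 + a - 45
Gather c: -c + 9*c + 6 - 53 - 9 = 8*c - 56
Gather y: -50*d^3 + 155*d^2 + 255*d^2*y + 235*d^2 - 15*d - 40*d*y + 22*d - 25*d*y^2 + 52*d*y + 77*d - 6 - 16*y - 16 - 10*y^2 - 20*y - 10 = -50*d^3 + 390*d^2 + 84*d + y^2*(-25*d - 10) + y*(255*d^2 + 12*d - 36) - 32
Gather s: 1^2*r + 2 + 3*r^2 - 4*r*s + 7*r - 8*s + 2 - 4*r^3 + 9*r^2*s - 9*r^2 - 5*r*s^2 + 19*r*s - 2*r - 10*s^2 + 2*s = -4*r^3 - 6*r^2 + 6*r + s^2*(-5*r - 10) + s*(9*r^2 + 15*r - 6) + 4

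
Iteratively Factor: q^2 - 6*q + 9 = (q - 3)*(q - 3)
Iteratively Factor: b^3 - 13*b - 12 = (b + 1)*(b^2 - b - 12) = (b - 4)*(b + 1)*(b + 3)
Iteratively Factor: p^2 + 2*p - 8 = (p + 4)*(p - 2)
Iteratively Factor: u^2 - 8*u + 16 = (u - 4)*(u - 4)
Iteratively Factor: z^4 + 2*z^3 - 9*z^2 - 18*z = (z - 3)*(z^3 + 5*z^2 + 6*z) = z*(z - 3)*(z^2 + 5*z + 6) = z*(z - 3)*(z + 2)*(z + 3)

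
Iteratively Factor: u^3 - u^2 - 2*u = (u)*(u^2 - u - 2) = u*(u + 1)*(u - 2)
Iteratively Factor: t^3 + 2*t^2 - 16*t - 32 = (t - 4)*(t^2 + 6*t + 8) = (t - 4)*(t + 4)*(t + 2)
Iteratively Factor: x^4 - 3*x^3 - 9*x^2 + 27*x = (x)*(x^3 - 3*x^2 - 9*x + 27) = x*(x - 3)*(x^2 - 9) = x*(x - 3)*(x + 3)*(x - 3)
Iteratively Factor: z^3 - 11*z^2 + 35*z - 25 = (z - 1)*(z^2 - 10*z + 25) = (z - 5)*(z - 1)*(z - 5)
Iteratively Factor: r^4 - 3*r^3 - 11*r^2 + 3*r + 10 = (r + 1)*(r^3 - 4*r^2 - 7*r + 10) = (r - 1)*(r + 1)*(r^2 - 3*r - 10) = (r - 5)*(r - 1)*(r + 1)*(r + 2)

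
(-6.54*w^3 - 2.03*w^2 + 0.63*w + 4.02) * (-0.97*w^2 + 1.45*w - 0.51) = 6.3438*w^5 - 7.5139*w^4 - 0.2192*w^3 - 1.9506*w^2 + 5.5077*w - 2.0502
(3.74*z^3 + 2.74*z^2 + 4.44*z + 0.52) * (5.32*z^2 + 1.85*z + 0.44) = 19.8968*z^5 + 21.4958*z^4 + 30.3354*z^3 + 12.186*z^2 + 2.9156*z + 0.2288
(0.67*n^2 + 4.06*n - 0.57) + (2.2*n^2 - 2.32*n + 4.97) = 2.87*n^2 + 1.74*n + 4.4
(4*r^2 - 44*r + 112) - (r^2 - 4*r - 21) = 3*r^2 - 40*r + 133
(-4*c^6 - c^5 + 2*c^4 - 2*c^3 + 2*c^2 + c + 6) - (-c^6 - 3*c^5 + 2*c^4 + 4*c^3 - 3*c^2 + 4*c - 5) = -3*c^6 + 2*c^5 - 6*c^3 + 5*c^2 - 3*c + 11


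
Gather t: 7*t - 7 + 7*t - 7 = 14*t - 14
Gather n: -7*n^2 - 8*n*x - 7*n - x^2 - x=-7*n^2 + n*(-8*x - 7) - x^2 - x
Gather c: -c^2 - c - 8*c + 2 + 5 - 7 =-c^2 - 9*c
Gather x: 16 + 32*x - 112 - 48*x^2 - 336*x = -48*x^2 - 304*x - 96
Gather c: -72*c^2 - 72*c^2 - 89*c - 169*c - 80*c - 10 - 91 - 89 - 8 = -144*c^2 - 338*c - 198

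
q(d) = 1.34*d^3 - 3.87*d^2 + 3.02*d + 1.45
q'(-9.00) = 398.30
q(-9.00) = -1316.06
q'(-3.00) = 62.42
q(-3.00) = -78.62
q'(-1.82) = 30.42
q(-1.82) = -24.94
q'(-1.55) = 24.68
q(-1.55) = -17.52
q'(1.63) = 1.08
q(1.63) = 1.89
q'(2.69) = 11.29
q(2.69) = 7.65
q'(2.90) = 14.38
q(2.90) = 10.34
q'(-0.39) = 6.65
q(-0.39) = -0.40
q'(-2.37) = 43.94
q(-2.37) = -45.28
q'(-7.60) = 294.04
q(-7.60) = -833.26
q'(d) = 4.02*d^2 - 7.74*d + 3.02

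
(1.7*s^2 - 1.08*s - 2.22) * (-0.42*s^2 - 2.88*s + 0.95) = -0.714*s^4 - 4.4424*s^3 + 5.6578*s^2 + 5.3676*s - 2.109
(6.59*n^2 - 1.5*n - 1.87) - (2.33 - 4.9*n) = 6.59*n^2 + 3.4*n - 4.2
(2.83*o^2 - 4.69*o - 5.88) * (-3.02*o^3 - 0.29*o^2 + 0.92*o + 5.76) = -8.5466*o^5 + 13.3431*o^4 + 21.7213*o^3 + 13.6912*o^2 - 32.424*o - 33.8688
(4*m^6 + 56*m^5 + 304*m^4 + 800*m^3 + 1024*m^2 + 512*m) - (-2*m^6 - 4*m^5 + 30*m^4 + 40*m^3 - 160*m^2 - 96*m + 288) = 6*m^6 + 60*m^5 + 274*m^4 + 760*m^3 + 1184*m^2 + 608*m - 288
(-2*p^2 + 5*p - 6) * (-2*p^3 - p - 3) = 4*p^5 - 10*p^4 + 14*p^3 + p^2 - 9*p + 18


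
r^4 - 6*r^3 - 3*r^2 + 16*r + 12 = (r - 6)*(r - 2)*(r + 1)^2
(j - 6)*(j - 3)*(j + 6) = j^3 - 3*j^2 - 36*j + 108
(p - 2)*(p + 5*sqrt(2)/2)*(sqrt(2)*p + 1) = sqrt(2)*p^3 - 2*sqrt(2)*p^2 + 6*p^2 - 12*p + 5*sqrt(2)*p/2 - 5*sqrt(2)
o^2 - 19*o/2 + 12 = (o - 8)*(o - 3/2)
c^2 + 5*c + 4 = (c + 1)*(c + 4)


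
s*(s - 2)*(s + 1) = s^3 - s^2 - 2*s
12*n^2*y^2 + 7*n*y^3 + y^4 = y^2*(3*n + y)*(4*n + y)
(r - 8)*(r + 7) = r^2 - r - 56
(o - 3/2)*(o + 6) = o^2 + 9*o/2 - 9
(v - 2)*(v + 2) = v^2 - 4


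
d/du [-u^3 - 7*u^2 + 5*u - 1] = -3*u^2 - 14*u + 5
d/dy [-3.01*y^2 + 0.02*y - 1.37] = 0.02 - 6.02*y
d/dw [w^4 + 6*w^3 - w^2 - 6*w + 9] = 4*w^3 + 18*w^2 - 2*w - 6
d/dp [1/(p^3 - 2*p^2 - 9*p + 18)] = (-3*p^2 + 4*p + 9)/(p^3 - 2*p^2 - 9*p + 18)^2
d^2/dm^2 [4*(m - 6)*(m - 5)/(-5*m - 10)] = -448/(5*m^3 + 30*m^2 + 60*m + 40)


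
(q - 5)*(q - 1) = q^2 - 6*q + 5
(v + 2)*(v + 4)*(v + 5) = v^3 + 11*v^2 + 38*v + 40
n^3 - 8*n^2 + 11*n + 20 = (n - 5)*(n - 4)*(n + 1)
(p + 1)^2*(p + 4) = p^3 + 6*p^2 + 9*p + 4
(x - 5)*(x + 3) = x^2 - 2*x - 15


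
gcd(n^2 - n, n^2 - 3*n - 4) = 1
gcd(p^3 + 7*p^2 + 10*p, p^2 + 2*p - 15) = p + 5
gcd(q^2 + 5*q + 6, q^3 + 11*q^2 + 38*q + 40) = q + 2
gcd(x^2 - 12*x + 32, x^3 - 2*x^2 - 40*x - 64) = x - 8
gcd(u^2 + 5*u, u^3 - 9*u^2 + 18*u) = u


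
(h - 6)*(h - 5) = h^2 - 11*h + 30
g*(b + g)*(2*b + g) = 2*b^2*g + 3*b*g^2 + g^3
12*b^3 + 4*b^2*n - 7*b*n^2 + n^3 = (-6*b + n)*(-2*b + n)*(b + n)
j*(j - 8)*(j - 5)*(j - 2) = j^4 - 15*j^3 + 66*j^2 - 80*j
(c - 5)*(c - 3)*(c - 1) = c^3 - 9*c^2 + 23*c - 15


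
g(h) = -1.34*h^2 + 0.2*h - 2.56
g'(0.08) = -0.01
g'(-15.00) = 40.40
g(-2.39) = -10.69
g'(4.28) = -11.27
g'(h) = 0.2 - 2.68*h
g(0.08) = -2.55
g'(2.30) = -5.96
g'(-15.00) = 40.40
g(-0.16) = -2.63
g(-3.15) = -16.49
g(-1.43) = -5.59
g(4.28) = -26.25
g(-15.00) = -307.06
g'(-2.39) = 6.61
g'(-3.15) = 8.64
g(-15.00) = -307.06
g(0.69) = -3.06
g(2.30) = -9.19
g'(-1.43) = 4.03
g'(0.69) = -1.65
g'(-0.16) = 0.63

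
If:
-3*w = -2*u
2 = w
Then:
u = 3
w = 2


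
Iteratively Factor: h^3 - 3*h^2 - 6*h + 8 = (h - 4)*(h^2 + h - 2) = (h - 4)*(h - 1)*(h + 2)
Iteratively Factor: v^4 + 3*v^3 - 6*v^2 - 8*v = (v)*(v^3 + 3*v^2 - 6*v - 8) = v*(v - 2)*(v^2 + 5*v + 4) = v*(v - 2)*(v + 4)*(v + 1)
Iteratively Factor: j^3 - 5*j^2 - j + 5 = (j + 1)*(j^2 - 6*j + 5) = (j - 1)*(j + 1)*(j - 5)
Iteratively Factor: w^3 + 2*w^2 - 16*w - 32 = (w + 2)*(w^2 - 16) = (w + 2)*(w + 4)*(w - 4)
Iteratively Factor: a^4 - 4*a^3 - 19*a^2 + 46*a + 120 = (a + 2)*(a^3 - 6*a^2 - 7*a + 60) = (a + 2)*(a + 3)*(a^2 - 9*a + 20) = (a - 4)*(a + 2)*(a + 3)*(a - 5)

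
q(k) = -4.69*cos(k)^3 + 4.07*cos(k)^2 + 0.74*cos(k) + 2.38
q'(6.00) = -1.23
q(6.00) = 2.69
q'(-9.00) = -7.57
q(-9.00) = 8.63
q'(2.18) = 6.99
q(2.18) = 4.17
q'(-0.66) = -0.99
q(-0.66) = 3.19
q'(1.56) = -0.83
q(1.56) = 2.39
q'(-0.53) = -1.37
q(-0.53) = 3.04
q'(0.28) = 1.22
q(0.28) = 2.69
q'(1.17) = -1.63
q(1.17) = 3.01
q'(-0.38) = -1.42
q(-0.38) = 2.82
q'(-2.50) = -8.86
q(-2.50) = 6.81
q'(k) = 14.07*sin(k)*cos(k)^2 - 8.14*sin(k)*cos(k) - 0.74*sin(k)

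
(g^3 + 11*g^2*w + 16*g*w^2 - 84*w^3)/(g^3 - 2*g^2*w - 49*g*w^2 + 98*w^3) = (-g - 6*w)/(-g + 7*w)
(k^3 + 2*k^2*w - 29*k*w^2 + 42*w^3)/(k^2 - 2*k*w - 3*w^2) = (k^2 + 5*k*w - 14*w^2)/(k + w)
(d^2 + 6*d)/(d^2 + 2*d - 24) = d/(d - 4)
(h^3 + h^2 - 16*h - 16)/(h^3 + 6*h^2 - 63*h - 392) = (h^3 + h^2 - 16*h - 16)/(h^3 + 6*h^2 - 63*h - 392)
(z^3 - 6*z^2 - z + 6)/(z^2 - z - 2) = (z^2 - 7*z + 6)/(z - 2)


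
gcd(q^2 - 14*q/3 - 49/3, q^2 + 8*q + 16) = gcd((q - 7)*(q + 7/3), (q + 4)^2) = 1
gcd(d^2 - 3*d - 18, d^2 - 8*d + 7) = 1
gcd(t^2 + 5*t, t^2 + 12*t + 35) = t + 5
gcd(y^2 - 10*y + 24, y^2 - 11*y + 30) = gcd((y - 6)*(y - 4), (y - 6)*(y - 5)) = y - 6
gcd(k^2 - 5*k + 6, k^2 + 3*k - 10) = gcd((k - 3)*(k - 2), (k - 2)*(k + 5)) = k - 2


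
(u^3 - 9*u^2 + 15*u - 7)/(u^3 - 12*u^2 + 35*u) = (u^2 - 2*u + 1)/(u*(u - 5))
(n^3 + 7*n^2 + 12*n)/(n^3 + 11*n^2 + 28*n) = (n + 3)/(n + 7)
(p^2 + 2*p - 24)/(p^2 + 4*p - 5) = (p^2 + 2*p - 24)/(p^2 + 4*p - 5)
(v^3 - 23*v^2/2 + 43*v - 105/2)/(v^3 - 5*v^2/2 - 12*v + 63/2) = (2*v^2 - 17*v + 35)/(2*v^2 + v - 21)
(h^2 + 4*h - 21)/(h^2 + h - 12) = (h + 7)/(h + 4)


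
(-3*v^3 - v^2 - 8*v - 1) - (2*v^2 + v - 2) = -3*v^3 - 3*v^2 - 9*v + 1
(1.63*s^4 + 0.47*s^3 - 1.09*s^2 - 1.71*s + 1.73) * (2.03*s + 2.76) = 3.3089*s^5 + 5.4529*s^4 - 0.9155*s^3 - 6.4797*s^2 - 1.2077*s + 4.7748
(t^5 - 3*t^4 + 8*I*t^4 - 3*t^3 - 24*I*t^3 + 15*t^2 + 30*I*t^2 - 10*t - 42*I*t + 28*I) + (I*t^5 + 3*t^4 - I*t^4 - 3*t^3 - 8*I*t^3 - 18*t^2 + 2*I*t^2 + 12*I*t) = t^5 + I*t^5 + 7*I*t^4 - 6*t^3 - 32*I*t^3 - 3*t^2 + 32*I*t^2 - 10*t - 30*I*t + 28*I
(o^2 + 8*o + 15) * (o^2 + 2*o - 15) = o^4 + 10*o^3 + 16*o^2 - 90*o - 225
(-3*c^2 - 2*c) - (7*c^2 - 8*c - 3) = -10*c^2 + 6*c + 3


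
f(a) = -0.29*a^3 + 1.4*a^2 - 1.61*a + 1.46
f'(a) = -0.87*a^2 + 2.8*a - 1.61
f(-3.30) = 32.44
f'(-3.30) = -20.32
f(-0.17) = 1.78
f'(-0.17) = -2.11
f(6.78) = -35.48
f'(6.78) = -22.62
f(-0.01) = 1.48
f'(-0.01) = -1.64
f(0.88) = 0.93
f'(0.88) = 0.18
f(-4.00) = 48.86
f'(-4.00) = -26.73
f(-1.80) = 10.59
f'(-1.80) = -9.47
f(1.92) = 1.48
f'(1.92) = 0.56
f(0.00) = 1.46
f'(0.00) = -1.61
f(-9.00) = 340.76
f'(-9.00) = -97.28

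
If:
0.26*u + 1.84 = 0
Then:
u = -7.08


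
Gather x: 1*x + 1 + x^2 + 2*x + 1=x^2 + 3*x + 2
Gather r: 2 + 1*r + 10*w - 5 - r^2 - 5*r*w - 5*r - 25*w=-r^2 + r*(-5*w - 4) - 15*w - 3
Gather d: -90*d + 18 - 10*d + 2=20 - 100*d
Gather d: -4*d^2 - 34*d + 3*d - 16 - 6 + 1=-4*d^2 - 31*d - 21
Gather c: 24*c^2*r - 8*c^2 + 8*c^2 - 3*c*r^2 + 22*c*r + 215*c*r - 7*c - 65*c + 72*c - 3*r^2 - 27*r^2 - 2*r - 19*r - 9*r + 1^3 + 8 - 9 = 24*c^2*r + c*(-3*r^2 + 237*r) - 30*r^2 - 30*r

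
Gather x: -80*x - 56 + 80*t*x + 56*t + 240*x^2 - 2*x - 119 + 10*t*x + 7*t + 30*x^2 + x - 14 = 63*t + 270*x^2 + x*(90*t - 81) - 189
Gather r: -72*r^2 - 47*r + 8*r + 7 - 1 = -72*r^2 - 39*r + 6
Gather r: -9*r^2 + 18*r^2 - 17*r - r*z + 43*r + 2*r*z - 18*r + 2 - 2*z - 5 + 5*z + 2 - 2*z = 9*r^2 + r*(z + 8) + z - 1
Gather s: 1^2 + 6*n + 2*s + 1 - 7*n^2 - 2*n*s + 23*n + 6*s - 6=-7*n^2 + 29*n + s*(8 - 2*n) - 4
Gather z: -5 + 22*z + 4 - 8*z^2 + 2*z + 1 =-8*z^2 + 24*z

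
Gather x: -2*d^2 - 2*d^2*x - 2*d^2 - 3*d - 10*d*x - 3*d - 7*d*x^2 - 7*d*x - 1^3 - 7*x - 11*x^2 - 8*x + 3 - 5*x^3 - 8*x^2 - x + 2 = -4*d^2 - 6*d - 5*x^3 + x^2*(-7*d - 19) + x*(-2*d^2 - 17*d - 16) + 4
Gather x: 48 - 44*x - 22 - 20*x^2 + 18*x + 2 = -20*x^2 - 26*x + 28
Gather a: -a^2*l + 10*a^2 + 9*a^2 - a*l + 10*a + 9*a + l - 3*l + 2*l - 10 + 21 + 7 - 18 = a^2*(19 - l) + a*(19 - l)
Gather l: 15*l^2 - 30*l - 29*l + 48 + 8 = 15*l^2 - 59*l + 56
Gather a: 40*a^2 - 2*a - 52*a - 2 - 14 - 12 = 40*a^2 - 54*a - 28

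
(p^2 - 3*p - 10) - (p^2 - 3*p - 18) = 8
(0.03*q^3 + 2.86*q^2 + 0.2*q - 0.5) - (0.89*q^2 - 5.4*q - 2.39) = 0.03*q^3 + 1.97*q^2 + 5.6*q + 1.89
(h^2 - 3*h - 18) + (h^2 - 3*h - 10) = 2*h^2 - 6*h - 28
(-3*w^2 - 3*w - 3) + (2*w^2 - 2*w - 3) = -w^2 - 5*w - 6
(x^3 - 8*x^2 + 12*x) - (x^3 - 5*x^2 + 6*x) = -3*x^2 + 6*x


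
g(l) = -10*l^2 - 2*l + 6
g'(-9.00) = 178.00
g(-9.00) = -786.00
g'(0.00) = -2.00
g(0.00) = 6.00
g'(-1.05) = 19.00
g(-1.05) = -2.92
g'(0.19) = -5.80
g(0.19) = 5.26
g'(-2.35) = 45.00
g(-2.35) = -44.52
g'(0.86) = -19.20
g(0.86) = -3.12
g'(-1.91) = 36.20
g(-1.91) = -26.66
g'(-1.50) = 28.00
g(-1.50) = -13.50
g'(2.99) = -61.80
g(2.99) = -89.38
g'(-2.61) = 50.20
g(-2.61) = -56.90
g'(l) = -20*l - 2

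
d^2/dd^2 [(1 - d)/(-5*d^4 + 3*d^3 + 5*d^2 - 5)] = 2*(d^2*(d - 1)*(-20*d^2 + 9*d + 10)^2 + (-20*d^3 + 9*d^2 + 10*d + (d - 1)*(-30*d^2 + 9*d + 5))*(5*d^4 - 3*d^3 - 5*d^2 + 5))/(5*d^4 - 3*d^3 - 5*d^2 + 5)^3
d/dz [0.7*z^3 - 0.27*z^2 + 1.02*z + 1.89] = 2.1*z^2 - 0.54*z + 1.02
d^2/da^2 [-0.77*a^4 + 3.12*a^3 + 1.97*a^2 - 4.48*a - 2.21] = -9.24*a^2 + 18.72*a + 3.94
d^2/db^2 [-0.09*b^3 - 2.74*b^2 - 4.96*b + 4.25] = -0.54*b - 5.48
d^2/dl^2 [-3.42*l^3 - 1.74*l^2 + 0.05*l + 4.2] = -20.52*l - 3.48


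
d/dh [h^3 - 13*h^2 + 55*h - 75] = 3*h^2 - 26*h + 55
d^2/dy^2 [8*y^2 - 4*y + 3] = 16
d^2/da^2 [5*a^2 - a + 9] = 10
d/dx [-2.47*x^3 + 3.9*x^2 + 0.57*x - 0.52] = -7.41*x^2 + 7.8*x + 0.57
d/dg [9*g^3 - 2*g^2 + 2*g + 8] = 27*g^2 - 4*g + 2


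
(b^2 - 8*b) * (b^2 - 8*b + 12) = b^4 - 16*b^3 + 76*b^2 - 96*b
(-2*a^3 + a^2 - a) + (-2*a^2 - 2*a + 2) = -2*a^3 - a^2 - 3*a + 2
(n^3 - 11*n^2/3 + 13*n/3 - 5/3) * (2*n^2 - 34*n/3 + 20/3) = 2*n^5 - 56*n^4/3 + 512*n^3/9 - 692*n^2/9 + 430*n/9 - 100/9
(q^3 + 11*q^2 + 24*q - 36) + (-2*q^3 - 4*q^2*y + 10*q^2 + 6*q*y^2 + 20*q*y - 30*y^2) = -q^3 - 4*q^2*y + 21*q^2 + 6*q*y^2 + 20*q*y + 24*q - 30*y^2 - 36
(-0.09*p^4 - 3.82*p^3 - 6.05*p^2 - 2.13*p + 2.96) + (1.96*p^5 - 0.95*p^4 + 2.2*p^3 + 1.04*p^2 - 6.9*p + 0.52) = 1.96*p^5 - 1.04*p^4 - 1.62*p^3 - 5.01*p^2 - 9.03*p + 3.48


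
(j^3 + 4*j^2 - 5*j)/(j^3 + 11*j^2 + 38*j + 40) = j*(j - 1)/(j^2 + 6*j + 8)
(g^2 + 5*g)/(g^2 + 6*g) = (g + 5)/(g + 6)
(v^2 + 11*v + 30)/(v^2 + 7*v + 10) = (v + 6)/(v + 2)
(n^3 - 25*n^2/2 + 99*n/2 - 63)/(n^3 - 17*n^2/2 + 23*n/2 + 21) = (n - 3)/(n + 1)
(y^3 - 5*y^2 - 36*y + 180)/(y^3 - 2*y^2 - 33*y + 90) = (y - 6)/(y - 3)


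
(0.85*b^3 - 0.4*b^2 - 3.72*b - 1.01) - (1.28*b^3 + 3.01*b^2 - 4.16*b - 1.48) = -0.43*b^3 - 3.41*b^2 + 0.44*b + 0.47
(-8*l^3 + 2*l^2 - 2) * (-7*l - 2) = 56*l^4 + 2*l^3 - 4*l^2 + 14*l + 4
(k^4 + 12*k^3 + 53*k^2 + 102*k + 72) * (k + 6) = k^5 + 18*k^4 + 125*k^3 + 420*k^2 + 684*k + 432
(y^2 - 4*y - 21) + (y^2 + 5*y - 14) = 2*y^2 + y - 35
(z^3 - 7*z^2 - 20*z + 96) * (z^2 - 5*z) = z^5 - 12*z^4 + 15*z^3 + 196*z^2 - 480*z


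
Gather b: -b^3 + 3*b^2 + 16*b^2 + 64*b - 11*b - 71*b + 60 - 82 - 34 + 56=-b^3 + 19*b^2 - 18*b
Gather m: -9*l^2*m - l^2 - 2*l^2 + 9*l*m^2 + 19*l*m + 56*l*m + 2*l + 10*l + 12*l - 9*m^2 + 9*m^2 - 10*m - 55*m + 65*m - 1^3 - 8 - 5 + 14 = -3*l^2 + 9*l*m^2 + 24*l + m*(-9*l^2 + 75*l)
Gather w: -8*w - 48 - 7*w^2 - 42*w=-7*w^2 - 50*w - 48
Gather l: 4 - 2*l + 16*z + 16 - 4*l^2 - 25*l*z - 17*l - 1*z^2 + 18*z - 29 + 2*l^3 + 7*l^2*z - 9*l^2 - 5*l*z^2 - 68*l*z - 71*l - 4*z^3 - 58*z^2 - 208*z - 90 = 2*l^3 + l^2*(7*z - 13) + l*(-5*z^2 - 93*z - 90) - 4*z^3 - 59*z^2 - 174*z - 99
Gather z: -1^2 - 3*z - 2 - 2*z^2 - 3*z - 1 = -2*z^2 - 6*z - 4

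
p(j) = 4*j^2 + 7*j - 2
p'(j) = 8*j + 7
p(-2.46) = 4.99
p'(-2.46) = -12.68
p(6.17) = 193.47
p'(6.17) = 56.36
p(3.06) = 56.87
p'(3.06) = 31.48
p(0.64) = 4.12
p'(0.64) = 12.12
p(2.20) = 32.76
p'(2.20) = 24.60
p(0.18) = -0.61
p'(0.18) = 8.44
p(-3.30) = 18.46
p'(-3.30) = -19.40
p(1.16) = 11.50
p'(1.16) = 16.28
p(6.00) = 184.00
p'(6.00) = 55.00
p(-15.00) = 793.00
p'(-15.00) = -113.00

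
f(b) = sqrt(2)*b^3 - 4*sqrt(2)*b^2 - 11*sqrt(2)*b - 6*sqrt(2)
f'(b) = 3*sqrt(2)*b^2 - 8*sqrt(2)*b - 11*sqrt(2)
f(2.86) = -66.16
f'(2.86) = -13.21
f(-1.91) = -9.26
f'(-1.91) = 21.53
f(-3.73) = -102.55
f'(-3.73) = 85.67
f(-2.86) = -43.35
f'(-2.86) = 51.50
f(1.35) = -36.32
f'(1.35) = -23.10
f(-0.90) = -0.10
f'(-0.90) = -1.94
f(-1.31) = -0.99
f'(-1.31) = 6.55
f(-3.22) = -64.26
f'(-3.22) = 64.86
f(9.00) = 424.26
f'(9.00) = 226.27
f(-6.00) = -424.26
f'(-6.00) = 205.06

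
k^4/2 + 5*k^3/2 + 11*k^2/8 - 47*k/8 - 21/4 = (k/2 + 1/2)*(k - 3/2)*(k + 2)*(k + 7/2)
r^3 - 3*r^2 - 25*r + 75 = (r - 5)*(r - 3)*(r + 5)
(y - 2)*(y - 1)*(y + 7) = y^3 + 4*y^2 - 19*y + 14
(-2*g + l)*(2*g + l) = -4*g^2 + l^2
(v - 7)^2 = v^2 - 14*v + 49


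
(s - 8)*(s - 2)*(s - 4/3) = s^3 - 34*s^2/3 + 88*s/3 - 64/3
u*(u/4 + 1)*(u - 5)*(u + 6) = u^4/4 + 5*u^3/4 - 13*u^2/2 - 30*u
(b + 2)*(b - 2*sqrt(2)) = b^2 - 2*sqrt(2)*b + 2*b - 4*sqrt(2)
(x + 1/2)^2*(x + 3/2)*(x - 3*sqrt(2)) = x^4 - 3*sqrt(2)*x^3 + 5*x^3/2 - 15*sqrt(2)*x^2/2 + 7*x^2/4 - 21*sqrt(2)*x/4 + 3*x/8 - 9*sqrt(2)/8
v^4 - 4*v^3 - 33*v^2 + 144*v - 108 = (v - 6)*(v - 3)*(v - 1)*(v + 6)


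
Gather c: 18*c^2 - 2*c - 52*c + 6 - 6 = 18*c^2 - 54*c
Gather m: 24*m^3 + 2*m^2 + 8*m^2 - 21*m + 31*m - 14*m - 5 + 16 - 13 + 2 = 24*m^3 + 10*m^2 - 4*m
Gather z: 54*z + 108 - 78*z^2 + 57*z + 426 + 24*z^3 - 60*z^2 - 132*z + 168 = 24*z^3 - 138*z^2 - 21*z + 702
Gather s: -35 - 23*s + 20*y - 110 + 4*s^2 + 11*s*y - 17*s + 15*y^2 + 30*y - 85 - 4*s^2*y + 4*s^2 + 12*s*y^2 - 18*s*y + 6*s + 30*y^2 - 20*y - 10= s^2*(8 - 4*y) + s*(12*y^2 - 7*y - 34) + 45*y^2 + 30*y - 240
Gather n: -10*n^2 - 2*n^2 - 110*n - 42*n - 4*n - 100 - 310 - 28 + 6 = -12*n^2 - 156*n - 432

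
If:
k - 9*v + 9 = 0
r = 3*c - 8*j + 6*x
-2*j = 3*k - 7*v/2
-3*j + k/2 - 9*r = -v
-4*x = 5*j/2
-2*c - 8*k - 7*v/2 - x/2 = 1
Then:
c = -2440471/34046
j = -322416/17023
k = 269775/17023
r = 255363/34046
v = 46998/17023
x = 201510/17023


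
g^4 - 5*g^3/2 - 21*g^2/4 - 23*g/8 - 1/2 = (g - 4)*(g + 1/2)^3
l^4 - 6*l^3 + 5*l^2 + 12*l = l*(l - 4)*(l - 3)*(l + 1)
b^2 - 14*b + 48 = (b - 8)*(b - 6)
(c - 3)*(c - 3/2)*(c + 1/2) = c^3 - 4*c^2 + 9*c/4 + 9/4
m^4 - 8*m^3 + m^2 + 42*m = m*(m - 7)*(m - 3)*(m + 2)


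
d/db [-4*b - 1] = -4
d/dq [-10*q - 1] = -10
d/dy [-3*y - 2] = -3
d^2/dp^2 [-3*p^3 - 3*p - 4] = -18*p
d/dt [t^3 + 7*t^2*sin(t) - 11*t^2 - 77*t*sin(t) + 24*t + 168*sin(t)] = 7*t^2*cos(t) + 3*t^2 + 14*t*sin(t) - 77*t*cos(t) - 22*t - 77*sin(t) + 168*cos(t) + 24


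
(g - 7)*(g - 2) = g^2 - 9*g + 14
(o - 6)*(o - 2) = o^2 - 8*o + 12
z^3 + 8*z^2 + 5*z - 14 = (z - 1)*(z + 2)*(z + 7)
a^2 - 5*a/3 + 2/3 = (a - 1)*(a - 2/3)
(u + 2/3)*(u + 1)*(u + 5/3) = u^3 + 10*u^2/3 + 31*u/9 + 10/9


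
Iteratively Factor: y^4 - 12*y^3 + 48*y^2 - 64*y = (y - 4)*(y^3 - 8*y^2 + 16*y) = y*(y - 4)*(y^2 - 8*y + 16) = y*(y - 4)^2*(y - 4)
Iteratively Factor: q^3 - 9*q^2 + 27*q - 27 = (q - 3)*(q^2 - 6*q + 9) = (q - 3)^2*(q - 3)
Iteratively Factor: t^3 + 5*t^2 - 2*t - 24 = (t + 4)*(t^2 + t - 6) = (t + 3)*(t + 4)*(t - 2)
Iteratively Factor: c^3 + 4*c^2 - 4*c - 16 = (c + 4)*(c^2 - 4) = (c + 2)*(c + 4)*(c - 2)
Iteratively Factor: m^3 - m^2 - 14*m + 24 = (m + 4)*(m^2 - 5*m + 6) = (m - 2)*(m + 4)*(m - 3)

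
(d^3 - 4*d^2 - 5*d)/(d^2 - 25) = d*(d + 1)/(d + 5)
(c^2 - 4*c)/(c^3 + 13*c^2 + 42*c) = (c - 4)/(c^2 + 13*c + 42)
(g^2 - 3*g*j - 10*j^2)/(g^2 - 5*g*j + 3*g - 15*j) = (g + 2*j)/(g + 3)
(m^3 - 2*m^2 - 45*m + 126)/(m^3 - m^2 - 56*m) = (m^2 - 9*m + 18)/(m*(m - 8))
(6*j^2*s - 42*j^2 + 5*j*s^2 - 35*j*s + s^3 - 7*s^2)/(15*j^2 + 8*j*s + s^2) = (2*j*s - 14*j + s^2 - 7*s)/(5*j + s)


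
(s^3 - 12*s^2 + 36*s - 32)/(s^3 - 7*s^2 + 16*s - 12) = (s - 8)/(s - 3)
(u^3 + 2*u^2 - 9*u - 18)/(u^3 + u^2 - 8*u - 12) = (u + 3)/(u + 2)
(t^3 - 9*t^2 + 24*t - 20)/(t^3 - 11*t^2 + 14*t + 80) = (t^2 - 4*t + 4)/(t^2 - 6*t - 16)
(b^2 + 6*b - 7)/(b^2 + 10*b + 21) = (b - 1)/(b + 3)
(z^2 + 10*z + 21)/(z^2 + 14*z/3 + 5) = 3*(z + 7)/(3*z + 5)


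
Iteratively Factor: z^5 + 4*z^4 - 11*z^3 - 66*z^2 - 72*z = (z - 4)*(z^4 + 8*z^3 + 21*z^2 + 18*z) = (z - 4)*(z + 2)*(z^3 + 6*z^2 + 9*z) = (z - 4)*(z + 2)*(z + 3)*(z^2 + 3*z) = z*(z - 4)*(z + 2)*(z + 3)*(z + 3)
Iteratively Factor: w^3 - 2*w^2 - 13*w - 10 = (w + 1)*(w^2 - 3*w - 10) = (w - 5)*(w + 1)*(w + 2)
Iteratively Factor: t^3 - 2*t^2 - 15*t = (t + 3)*(t^2 - 5*t) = t*(t + 3)*(t - 5)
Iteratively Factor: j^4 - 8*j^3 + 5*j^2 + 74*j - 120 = (j - 4)*(j^3 - 4*j^2 - 11*j + 30) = (j - 4)*(j - 2)*(j^2 - 2*j - 15) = (j - 5)*(j - 4)*(j - 2)*(j + 3)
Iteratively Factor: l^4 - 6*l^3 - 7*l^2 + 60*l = (l)*(l^3 - 6*l^2 - 7*l + 60) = l*(l - 5)*(l^2 - l - 12) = l*(l - 5)*(l + 3)*(l - 4)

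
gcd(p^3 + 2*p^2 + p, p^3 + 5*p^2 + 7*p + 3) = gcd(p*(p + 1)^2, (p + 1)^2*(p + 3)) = p^2 + 2*p + 1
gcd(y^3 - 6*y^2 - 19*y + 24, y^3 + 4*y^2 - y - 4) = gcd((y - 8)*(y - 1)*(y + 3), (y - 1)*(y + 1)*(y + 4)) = y - 1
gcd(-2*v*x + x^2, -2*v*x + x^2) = -2*v*x + x^2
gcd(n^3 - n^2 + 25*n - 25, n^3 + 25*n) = n^2 + 25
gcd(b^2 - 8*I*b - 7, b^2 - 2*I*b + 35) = b - 7*I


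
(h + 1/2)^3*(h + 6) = h^4 + 15*h^3/2 + 39*h^2/4 + 37*h/8 + 3/4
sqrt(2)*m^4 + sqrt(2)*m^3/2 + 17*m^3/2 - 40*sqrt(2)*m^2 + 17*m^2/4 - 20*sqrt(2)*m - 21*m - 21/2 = (m + 1/2)*(m - 3*sqrt(2))*(m + 7*sqrt(2))*(sqrt(2)*m + 1/2)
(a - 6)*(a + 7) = a^2 + a - 42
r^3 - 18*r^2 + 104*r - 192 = (r - 8)*(r - 6)*(r - 4)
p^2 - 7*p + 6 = (p - 6)*(p - 1)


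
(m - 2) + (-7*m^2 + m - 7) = -7*m^2 + 2*m - 9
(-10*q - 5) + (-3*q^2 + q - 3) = -3*q^2 - 9*q - 8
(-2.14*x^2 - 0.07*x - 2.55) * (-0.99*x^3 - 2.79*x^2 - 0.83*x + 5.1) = 2.1186*x^5 + 6.0399*x^4 + 4.496*x^3 - 3.7414*x^2 + 1.7595*x - 13.005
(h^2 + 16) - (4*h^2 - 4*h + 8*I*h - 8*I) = -3*h^2 + 4*h - 8*I*h + 16 + 8*I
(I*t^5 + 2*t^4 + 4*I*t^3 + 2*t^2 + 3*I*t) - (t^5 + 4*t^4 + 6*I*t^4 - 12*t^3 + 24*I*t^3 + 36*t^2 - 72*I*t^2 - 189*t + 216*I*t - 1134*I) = -t^5 + I*t^5 - 2*t^4 - 6*I*t^4 + 12*t^3 - 20*I*t^3 - 34*t^2 + 72*I*t^2 + 189*t - 213*I*t + 1134*I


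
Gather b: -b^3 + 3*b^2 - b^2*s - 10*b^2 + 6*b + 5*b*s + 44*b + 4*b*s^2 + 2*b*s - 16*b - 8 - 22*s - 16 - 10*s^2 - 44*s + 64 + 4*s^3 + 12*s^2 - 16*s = -b^3 + b^2*(-s - 7) + b*(4*s^2 + 7*s + 34) + 4*s^3 + 2*s^2 - 82*s + 40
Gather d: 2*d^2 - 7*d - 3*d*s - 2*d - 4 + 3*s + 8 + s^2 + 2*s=2*d^2 + d*(-3*s - 9) + s^2 + 5*s + 4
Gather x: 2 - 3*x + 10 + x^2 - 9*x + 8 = x^2 - 12*x + 20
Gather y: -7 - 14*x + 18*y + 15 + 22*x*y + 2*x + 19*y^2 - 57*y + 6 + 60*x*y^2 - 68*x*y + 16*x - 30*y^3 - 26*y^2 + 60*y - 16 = 4*x - 30*y^3 + y^2*(60*x - 7) + y*(21 - 46*x) - 2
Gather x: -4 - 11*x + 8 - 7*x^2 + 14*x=-7*x^2 + 3*x + 4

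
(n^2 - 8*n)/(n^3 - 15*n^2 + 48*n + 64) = n/(n^2 - 7*n - 8)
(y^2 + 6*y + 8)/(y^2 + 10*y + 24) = (y + 2)/(y + 6)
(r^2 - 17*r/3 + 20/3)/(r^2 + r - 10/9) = 3*(3*r^2 - 17*r + 20)/(9*r^2 + 9*r - 10)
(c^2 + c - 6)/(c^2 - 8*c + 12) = (c + 3)/(c - 6)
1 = 1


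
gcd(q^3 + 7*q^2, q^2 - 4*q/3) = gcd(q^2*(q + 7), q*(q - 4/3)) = q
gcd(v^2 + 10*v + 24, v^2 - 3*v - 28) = v + 4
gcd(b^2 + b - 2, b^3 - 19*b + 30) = 1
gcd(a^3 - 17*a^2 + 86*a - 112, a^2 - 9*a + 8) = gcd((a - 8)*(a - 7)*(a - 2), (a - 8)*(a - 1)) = a - 8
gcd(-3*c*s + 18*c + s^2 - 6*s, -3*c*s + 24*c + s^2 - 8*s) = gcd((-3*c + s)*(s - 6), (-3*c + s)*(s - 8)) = -3*c + s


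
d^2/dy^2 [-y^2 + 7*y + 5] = -2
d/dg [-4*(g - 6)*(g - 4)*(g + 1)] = -12*g^2 + 72*g - 56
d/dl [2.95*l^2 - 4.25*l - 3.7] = 5.9*l - 4.25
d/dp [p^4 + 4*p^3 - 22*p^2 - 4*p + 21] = 4*p^3 + 12*p^2 - 44*p - 4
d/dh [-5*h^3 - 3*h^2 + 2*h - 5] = -15*h^2 - 6*h + 2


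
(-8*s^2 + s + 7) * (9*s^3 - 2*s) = -72*s^5 + 9*s^4 + 79*s^3 - 2*s^2 - 14*s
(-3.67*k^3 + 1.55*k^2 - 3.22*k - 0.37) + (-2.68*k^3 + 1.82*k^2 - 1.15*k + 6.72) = -6.35*k^3 + 3.37*k^2 - 4.37*k + 6.35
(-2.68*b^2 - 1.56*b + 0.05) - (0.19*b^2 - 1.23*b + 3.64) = -2.87*b^2 - 0.33*b - 3.59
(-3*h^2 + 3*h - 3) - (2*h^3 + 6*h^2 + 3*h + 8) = -2*h^3 - 9*h^2 - 11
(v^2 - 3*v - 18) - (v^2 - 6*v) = 3*v - 18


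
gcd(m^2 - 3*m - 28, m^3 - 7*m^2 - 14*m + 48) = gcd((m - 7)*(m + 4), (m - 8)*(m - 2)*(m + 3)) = 1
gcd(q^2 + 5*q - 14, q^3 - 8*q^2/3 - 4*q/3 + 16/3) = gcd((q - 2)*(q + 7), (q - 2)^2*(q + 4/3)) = q - 2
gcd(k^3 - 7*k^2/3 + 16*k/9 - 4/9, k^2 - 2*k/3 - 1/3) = k - 1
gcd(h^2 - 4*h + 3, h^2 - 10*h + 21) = h - 3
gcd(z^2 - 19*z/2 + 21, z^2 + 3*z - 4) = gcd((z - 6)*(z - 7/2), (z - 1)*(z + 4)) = 1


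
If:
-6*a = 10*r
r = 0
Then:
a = 0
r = 0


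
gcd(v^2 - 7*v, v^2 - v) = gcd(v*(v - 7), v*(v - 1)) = v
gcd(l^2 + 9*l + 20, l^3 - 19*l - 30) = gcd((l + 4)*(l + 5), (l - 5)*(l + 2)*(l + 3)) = 1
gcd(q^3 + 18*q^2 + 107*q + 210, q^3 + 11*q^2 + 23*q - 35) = q^2 + 12*q + 35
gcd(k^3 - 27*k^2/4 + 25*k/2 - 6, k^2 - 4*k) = k - 4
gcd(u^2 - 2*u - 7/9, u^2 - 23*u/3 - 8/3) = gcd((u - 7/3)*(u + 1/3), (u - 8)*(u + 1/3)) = u + 1/3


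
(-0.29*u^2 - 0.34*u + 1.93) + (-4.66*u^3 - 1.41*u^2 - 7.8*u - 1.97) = -4.66*u^3 - 1.7*u^2 - 8.14*u - 0.04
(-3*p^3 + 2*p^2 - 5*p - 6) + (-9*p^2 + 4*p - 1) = -3*p^3 - 7*p^2 - p - 7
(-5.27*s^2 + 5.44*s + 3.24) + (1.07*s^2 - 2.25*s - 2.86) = -4.2*s^2 + 3.19*s + 0.38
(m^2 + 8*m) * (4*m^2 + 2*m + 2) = 4*m^4 + 34*m^3 + 18*m^2 + 16*m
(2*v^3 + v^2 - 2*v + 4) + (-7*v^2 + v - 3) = 2*v^3 - 6*v^2 - v + 1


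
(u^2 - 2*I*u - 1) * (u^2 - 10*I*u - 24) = u^4 - 12*I*u^3 - 45*u^2 + 58*I*u + 24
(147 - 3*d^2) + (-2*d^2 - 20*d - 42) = -5*d^2 - 20*d + 105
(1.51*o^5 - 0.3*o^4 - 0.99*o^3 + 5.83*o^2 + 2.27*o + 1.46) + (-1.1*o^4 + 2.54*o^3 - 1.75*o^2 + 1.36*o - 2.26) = 1.51*o^5 - 1.4*o^4 + 1.55*o^3 + 4.08*o^2 + 3.63*o - 0.8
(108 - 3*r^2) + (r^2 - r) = -2*r^2 - r + 108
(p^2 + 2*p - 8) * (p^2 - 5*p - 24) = p^4 - 3*p^3 - 42*p^2 - 8*p + 192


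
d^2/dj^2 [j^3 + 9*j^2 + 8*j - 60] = 6*j + 18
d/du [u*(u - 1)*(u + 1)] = 3*u^2 - 1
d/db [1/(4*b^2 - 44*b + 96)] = (11 - 2*b)/(4*(b^2 - 11*b + 24)^2)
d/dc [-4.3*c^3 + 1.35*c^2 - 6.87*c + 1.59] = -12.9*c^2 + 2.7*c - 6.87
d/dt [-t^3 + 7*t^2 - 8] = t*(14 - 3*t)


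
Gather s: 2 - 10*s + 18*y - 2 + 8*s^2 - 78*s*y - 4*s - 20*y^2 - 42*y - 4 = 8*s^2 + s*(-78*y - 14) - 20*y^2 - 24*y - 4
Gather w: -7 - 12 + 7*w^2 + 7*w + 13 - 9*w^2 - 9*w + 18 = -2*w^2 - 2*w + 12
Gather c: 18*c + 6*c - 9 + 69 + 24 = 24*c + 84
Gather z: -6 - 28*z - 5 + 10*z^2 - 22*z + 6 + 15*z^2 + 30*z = 25*z^2 - 20*z - 5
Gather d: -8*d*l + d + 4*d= d*(5 - 8*l)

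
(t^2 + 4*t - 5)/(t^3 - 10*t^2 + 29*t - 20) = (t + 5)/(t^2 - 9*t + 20)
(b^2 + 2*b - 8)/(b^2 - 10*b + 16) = (b + 4)/(b - 8)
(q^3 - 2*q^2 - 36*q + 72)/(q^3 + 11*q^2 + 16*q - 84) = (q - 6)/(q + 7)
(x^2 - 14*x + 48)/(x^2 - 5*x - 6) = (x - 8)/(x + 1)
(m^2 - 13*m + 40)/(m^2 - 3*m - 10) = (m - 8)/(m + 2)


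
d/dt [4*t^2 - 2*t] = 8*t - 2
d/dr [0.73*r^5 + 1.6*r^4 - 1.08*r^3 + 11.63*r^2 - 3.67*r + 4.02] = 3.65*r^4 + 6.4*r^3 - 3.24*r^2 + 23.26*r - 3.67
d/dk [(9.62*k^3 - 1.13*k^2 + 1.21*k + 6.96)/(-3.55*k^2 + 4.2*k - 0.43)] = (-34.151*k^4 + 80.808*k^3 - 12.8603*k^2 + 50.3878*k - 29.7523)/(12.6025*k^4 - 29.82*k^3 + 20.693*k^2 - 3.612*k + 0.1849)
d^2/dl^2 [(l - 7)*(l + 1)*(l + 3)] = 6*l - 6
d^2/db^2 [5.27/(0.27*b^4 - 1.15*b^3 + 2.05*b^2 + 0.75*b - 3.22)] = ((-17.0748*b^2 + 36.363*b - 21.607)*(0.27*b^4 - 1.15*b^3 + 2.05*b^2 + 0.75*b - 3.22) + 5.27*(1.08*b^3 - 3.45*b^2 + 4.1*b + 0.75)*(2.16*b^3 - 6.9*b^2 + 8.2*b + 1.5))/(0.27*b^4 - 1.15*b^3 + 2.05*b^2 + 0.75*b - 3.22)^3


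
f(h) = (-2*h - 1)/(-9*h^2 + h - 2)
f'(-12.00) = 0.00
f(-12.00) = -0.02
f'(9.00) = 0.00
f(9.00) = 0.03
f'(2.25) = -0.06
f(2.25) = 0.12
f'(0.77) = -0.45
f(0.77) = 0.39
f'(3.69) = -0.02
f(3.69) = 0.07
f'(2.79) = -0.04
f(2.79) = 0.09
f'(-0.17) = 1.28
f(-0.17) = 0.27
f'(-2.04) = -0.02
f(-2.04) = -0.07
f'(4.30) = -0.02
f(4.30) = 0.06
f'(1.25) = -0.21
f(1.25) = 0.24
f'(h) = (-2*h - 1)*(18*h - 1)/(-9*h^2 + h - 2)^2 - 2/(-9*h^2 + h - 2)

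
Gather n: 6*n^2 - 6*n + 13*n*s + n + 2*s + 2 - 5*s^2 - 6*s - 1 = 6*n^2 + n*(13*s - 5) - 5*s^2 - 4*s + 1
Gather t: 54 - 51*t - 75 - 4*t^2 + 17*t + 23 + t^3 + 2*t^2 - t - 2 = t^3 - 2*t^2 - 35*t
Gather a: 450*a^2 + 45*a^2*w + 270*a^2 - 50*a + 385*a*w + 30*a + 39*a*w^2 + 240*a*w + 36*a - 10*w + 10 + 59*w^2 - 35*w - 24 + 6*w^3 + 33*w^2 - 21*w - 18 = a^2*(45*w + 720) + a*(39*w^2 + 625*w + 16) + 6*w^3 + 92*w^2 - 66*w - 32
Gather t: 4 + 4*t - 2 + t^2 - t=t^2 + 3*t + 2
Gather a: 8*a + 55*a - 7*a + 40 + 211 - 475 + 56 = 56*a - 168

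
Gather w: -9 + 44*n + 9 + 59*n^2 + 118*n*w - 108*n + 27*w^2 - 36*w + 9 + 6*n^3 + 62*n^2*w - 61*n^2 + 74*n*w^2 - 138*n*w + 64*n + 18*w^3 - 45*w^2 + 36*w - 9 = 6*n^3 - 2*n^2 + 18*w^3 + w^2*(74*n - 18) + w*(62*n^2 - 20*n)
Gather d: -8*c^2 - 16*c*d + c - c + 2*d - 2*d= -8*c^2 - 16*c*d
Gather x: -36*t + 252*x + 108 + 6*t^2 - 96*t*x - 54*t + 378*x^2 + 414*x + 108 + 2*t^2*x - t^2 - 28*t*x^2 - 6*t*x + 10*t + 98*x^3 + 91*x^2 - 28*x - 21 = 5*t^2 - 80*t + 98*x^3 + x^2*(469 - 28*t) + x*(2*t^2 - 102*t + 638) + 195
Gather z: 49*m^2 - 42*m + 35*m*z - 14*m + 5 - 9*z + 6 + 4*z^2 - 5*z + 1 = 49*m^2 - 56*m + 4*z^2 + z*(35*m - 14) + 12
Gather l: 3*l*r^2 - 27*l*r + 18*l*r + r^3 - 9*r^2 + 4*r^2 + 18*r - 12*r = l*(3*r^2 - 9*r) + r^3 - 5*r^2 + 6*r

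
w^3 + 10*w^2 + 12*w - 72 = (w - 2)*(w + 6)^2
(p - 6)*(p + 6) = p^2 - 36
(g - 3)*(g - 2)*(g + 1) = g^3 - 4*g^2 + g + 6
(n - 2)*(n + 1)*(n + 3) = n^3 + 2*n^2 - 5*n - 6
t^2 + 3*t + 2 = (t + 1)*(t + 2)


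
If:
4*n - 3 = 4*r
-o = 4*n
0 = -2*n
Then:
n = 0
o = 0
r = -3/4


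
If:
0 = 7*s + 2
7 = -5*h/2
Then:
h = -14/5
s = -2/7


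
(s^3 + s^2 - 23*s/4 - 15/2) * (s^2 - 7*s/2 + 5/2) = s^5 - 5*s^4/2 - 27*s^3/4 + 121*s^2/8 + 95*s/8 - 75/4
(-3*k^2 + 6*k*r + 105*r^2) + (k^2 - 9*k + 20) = -2*k^2 + 6*k*r - 9*k + 105*r^2 + 20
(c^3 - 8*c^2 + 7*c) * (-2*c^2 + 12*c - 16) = -2*c^5 + 28*c^4 - 126*c^3 + 212*c^2 - 112*c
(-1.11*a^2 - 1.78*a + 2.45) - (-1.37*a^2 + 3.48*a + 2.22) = 0.26*a^2 - 5.26*a + 0.23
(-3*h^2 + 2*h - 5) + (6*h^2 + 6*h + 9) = 3*h^2 + 8*h + 4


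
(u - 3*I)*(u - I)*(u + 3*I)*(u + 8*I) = u^4 + 7*I*u^3 + 17*u^2 + 63*I*u + 72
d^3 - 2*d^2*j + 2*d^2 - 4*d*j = d*(d + 2)*(d - 2*j)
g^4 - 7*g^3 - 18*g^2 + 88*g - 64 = (g - 8)*(g - 2)*(g - 1)*(g + 4)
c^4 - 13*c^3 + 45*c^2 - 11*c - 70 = (c - 7)*(c - 5)*(c - 2)*(c + 1)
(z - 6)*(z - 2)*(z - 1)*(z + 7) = z^4 - 2*z^3 - 43*z^2 + 128*z - 84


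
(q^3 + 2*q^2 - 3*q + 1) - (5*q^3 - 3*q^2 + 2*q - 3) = -4*q^3 + 5*q^2 - 5*q + 4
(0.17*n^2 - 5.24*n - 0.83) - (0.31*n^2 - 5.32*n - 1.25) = -0.14*n^2 + 0.0800000000000001*n + 0.42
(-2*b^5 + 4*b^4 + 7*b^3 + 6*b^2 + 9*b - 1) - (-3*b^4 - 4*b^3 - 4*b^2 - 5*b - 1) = -2*b^5 + 7*b^4 + 11*b^3 + 10*b^2 + 14*b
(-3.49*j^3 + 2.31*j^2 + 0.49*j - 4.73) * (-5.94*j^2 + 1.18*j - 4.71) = 20.7306*j^5 - 17.8396*j^4 + 16.2531*j^3 + 17.7943*j^2 - 7.8893*j + 22.2783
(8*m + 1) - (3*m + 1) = 5*m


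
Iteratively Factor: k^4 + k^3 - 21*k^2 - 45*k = (k + 3)*(k^3 - 2*k^2 - 15*k) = k*(k + 3)*(k^2 - 2*k - 15) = k*(k + 3)^2*(k - 5)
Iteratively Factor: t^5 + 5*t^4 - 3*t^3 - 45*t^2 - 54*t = (t)*(t^4 + 5*t^3 - 3*t^2 - 45*t - 54) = t*(t + 2)*(t^3 + 3*t^2 - 9*t - 27) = t*(t - 3)*(t + 2)*(t^2 + 6*t + 9) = t*(t - 3)*(t + 2)*(t + 3)*(t + 3)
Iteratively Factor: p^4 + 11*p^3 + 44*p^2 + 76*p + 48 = (p + 4)*(p^3 + 7*p^2 + 16*p + 12) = (p + 3)*(p + 4)*(p^2 + 4*p + 4) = (p + 2)*(p + 3)*(p + 4)*(p + 2)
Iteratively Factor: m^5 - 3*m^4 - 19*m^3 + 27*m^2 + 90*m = (m - 5)*(m^4 + 2*m^3 - 9*m^2 - 18*m) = (m - 5)*(m + 2)*(m^3 - 9*m) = m*(m - 5)*(m + 2)*(m^2 - 9) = m*(m - 5)*(m + 2)*(m + 3)*(m - 3)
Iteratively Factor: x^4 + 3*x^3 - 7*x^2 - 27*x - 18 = (x + 1)*(x^3 + 2*x^2 - 9*x - 18) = (x + 1)*(x + 2)*(x^2 - 9) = (x - 3)*(x + 1)*(x + 2)*(x + 3)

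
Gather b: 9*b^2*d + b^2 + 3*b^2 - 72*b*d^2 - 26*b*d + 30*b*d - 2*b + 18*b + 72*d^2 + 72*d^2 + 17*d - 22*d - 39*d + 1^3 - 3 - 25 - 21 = b^2*(9*d + 4) + b*(-72*d^2 + 4*d + 16) + 144*d^2 - 44*d - 48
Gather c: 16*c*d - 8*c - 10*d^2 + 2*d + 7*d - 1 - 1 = c*(16*d - 8) - 10*d^2 + 9*d - 2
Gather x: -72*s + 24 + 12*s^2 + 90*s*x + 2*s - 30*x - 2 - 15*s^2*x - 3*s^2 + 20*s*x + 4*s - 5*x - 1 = 9*s^2 - 66*s + x*(-15*s^2 + 110*s - 35) + 21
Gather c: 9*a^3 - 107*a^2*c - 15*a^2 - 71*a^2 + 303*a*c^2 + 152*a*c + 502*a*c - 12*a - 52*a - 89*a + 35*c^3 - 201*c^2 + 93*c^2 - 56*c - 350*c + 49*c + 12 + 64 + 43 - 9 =9*a^3 - 86*a^2 - 153*a + 35*c^3 + c^2*(303*a - 108) + c*(-107*a^2 + 654*a - 357) + 110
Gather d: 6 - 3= 3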